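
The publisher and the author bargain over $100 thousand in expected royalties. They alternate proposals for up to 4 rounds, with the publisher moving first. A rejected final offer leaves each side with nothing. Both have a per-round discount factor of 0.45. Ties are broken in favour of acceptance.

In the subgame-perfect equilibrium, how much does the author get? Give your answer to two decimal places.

33.86

Round 4 (the author proposes): the publisher will accept anything ≥ 0, so the author offers 0 and keeps 100.
Round 3 (the publisher proposes): the author can get 100 next round, worth 0.45 × 100 = 45 now. The publisher offers 45 and keeps 100 − 45 = 55.
Round 2 (the author proposes): the publisher can get 55 next round, worth 0.45 × 55 = 24.75 now. The author offers 24.75 and keeps 100 − 24.75 = 75.25.
Round 1 (the publisher proposes): the author can get 75.25 next round, worth 0.45 × 75.25 = 33.8625 now. The publisher offers 33.8625 and keeps 100 − 33.8625 = 66.1375.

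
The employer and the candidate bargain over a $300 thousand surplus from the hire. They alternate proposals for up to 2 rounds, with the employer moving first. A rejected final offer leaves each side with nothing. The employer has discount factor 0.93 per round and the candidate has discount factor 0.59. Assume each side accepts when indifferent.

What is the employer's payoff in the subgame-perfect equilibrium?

123

Round 2 (the candidate proposes): the employer will accept anything ≥ 0, so the candidate offers 0 and keeps 300.
Round 1 (the employer proposes): the candidate can get 300 next round, worth 0.59 × 300 = 177 now, so the employer offers 177, keeping 123.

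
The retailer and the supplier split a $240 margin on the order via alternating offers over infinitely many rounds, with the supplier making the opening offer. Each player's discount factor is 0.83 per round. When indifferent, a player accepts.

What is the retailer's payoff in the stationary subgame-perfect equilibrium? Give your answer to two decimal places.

108.85

When the supplier proposes, the retailer accepts any offer worth at least 0.83 times what the retailer would get by proposing next round; and vice versa.
This gives x = 240 − 0.83y and y = 240 − 0.83x, where x and y are each side's share when it proposes.
Hence (1 − 0.83·0.83)x = 240(1 − 0.83), i.e. 0.3111·x = 40.8.
x ≈ 131.1475; the retailer's share is 240 − x ≈ 108.8525.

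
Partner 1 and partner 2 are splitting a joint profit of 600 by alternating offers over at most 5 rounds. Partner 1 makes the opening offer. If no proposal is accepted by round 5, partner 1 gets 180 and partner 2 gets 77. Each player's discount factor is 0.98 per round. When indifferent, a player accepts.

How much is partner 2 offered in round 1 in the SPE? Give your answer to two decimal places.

Round 5 (partner 1 proposes): partner 2 gets 77 if talks fail, so partner 1 offers 77 and keeps 523.
Round 4 (partner 2 proposes): partner 1 can get 523 next round, worth 0.98 × 523 = 512.54 now. Partner 2 offers 512.54 and keeps 600 − 512.54 = 87.46.
Round 3 (partner 1 proposes): partner 2 can get 87.46 next round, worth 0.98 × 87.46 = 85.7108 now, so partner 1 offers 85.7108, keeping 514.2892.
Round 2 (partner 2 proposes): partner 1 can get 514.2892 next round, worth 0.98 × 514.2892 = 504.003416 now. Partner 2 offers 504.003416 and keeps 600 − 504.003416 = 95.996584.
Round 1 (partner 1 proposes): partner 2 can get 95.996584 next round, worth 0.98 × 95.996584 = 94.07665232 now, so partner 1 offers 94.07665232, keeping 505.92334768.

94.08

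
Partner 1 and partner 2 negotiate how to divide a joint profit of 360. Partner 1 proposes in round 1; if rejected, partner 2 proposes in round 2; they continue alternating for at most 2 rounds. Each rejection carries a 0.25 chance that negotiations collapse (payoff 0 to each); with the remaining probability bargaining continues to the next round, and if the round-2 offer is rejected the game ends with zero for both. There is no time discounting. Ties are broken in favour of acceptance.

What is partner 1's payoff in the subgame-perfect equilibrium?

By backward induction:
Round 2 (partner 2 proposes): rejection yields 0 for partner 1; partner 2 offers 0 and keeps 360.
Round 1 (partner 1 proposes): rejecting gives partner 2 an expected 0.75 × 360 = 270; partner 1 offers that and keeps 90.

90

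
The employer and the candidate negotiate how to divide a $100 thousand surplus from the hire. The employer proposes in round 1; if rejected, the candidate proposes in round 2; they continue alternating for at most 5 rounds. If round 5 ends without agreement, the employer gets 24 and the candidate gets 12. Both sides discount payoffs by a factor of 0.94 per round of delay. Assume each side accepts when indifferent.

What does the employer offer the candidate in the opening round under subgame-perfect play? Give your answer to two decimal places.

19.99

Round 5 (the employer proposes): the candidate gets 12 if talks fail, so the employer offers 12 and keeps 88.
Round 4 (the candidate proposes): the employer can get 88 next round, worth 0.94 × 88 = 82.72 now; the candidate offers that and keeps 17.28.
Round 3 (the employer proposes): the candidate can get 17.28 next round, worth 0.94 × 17.28 = 16.2432 now. The employer offers 16.2432 and keeps 100 − 16.2432 = 83.7568.
Round 2 (the candidate proposes): the employer can get 83.7568 next round, worth 0.94 × 83.7568 = 78.731392 now, so the candidate offers 78.731392, keeping 21.268608.
Round 1 (the employer proposes): the candidate can get 21.268608 next round, worth 0.94 × 21.268608 = 19.99249152 now; the employer offers that and keeps 80.00750848.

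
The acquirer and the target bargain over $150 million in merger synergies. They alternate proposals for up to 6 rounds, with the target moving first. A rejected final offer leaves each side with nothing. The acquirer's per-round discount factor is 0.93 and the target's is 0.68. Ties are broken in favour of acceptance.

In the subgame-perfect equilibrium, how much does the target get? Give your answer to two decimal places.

Round 6 (the acquirer proposes): the target will accept anything ≥ 0, so the acquirer offers 0 and keeps 150.
Round 5 (the target proposes): the acquirer can get 150 next round, worth 0.93 × 150 = 139.5 now. The target offers 139.5 and keeps 150 − 139.5 = 10.5.
Round 4 (the acquirer proposes): the target can get 10.5 next round, worth 0.68 × 10.5 = 7.14 now. The acquirer offers 7.14 and keeps 150 − 7.14 = 142.86.
Round 3 (the target proposes): the acquirer can get 142.86 next round, worth 0.93 × 142.86 = 132.8598 now, so the target offers 132.8598, keeping 17.1402.
Round 2 (the acquirer proposes): the target can get 17.1402 next round, worth 0.68 × 17.1402 = 11.655336 now; the acquirer offers that and keeps 138.344664.
Round 1 (the target proposes): the acquirer can get 138.344664 next round, worth 0.93 × 138.344664 = 128.66053752 now. The target offers 128.66053752 and keeps 150 − 128.66053752 = 21.33946248.

21.34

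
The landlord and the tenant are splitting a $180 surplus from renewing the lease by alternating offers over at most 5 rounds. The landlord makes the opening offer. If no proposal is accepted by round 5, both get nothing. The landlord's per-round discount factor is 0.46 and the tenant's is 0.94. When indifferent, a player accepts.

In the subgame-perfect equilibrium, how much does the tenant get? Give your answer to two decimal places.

130.88

Round 5 (the landlord proposes): the tenant will accept anything ≥ 0, so the landlord offers 0 and keeps 180.
Round 4 (the tenant proposes): the landlord can get 180 next round, worth 0.46 × 180 = 82.8 now; the tenant offers that and keeps 97.2.
Round 3 (the landlord proposes): the tenant can get 97.2 next round, worth 0.94 × 97.2 = 91.368 now; the landlord offers that and keeps 88.632.
Round 2 (the tenant proposes): the landlord can get 88.632 next round, worth 0.46 × 88.632 = 40.77072 now; the tenant offers that and keeps 139.22928.
Round 1 (the landlord proposes): the tenant can get 139.22928 next round, worth 0.94 × 139.22928 = 130.8755232 now; the landlord offers that and keeps 49.1244768.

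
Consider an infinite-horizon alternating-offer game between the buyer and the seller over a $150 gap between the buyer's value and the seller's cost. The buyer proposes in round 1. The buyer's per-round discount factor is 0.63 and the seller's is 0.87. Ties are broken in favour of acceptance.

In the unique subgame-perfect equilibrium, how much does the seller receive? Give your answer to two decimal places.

106.85

In a stationary SPE each proposer offers the other exactly their discounted continuation value.
If the buyer keeps x when proposing and the seller keeps y when proposing, then x = 150 − 0.87y and y = 150 − 0.63x.
Solving: x = 150(1 − 0.87) / (1 − 0.63·0.87) = 19.5 / 0.4519 ≈ 43.1511.
The seller gets 150 − 43.1511 ≈ 106.8489.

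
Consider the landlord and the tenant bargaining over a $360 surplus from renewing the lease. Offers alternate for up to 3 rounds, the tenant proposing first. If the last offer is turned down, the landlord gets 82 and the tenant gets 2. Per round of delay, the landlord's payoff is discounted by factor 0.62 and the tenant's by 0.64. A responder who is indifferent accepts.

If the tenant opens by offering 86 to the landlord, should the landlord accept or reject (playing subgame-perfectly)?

Round 3 (the tenant proposes): the landlord gets 82 if talks fail, so the tenant offers 82 and keeps 278.
Round 2 (the landlord proposes): the tenant can get 278 next round, worth 0.64 × 278 = 177.92 now, so the landlord offers 177.92, keeping 182.08.
So by rejecting in round 1, the landlord gets 182.08 next round, worth 0.62 × 182.08 = 112.8896 now.
Offer 86 < 112.8896, so the landlord rejects.

Reject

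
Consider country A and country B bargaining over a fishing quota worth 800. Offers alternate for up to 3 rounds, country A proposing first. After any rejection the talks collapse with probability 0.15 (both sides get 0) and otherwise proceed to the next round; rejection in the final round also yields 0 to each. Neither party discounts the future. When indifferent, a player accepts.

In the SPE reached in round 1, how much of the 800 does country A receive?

Round 3 (country A proposes): rejection yields 0 for country B; country A offers 0 and keeps 800.
Round 2 (country B proposes): rejecting gives country A an expected 0.85 × 800 = 680. Country B offers 680 and keeps 800 − 680 = 120.
Round 1 (country A proposes): rejecting gives country B an expected 0.85 × 120 = 102, so country A offers 102, keeping 698.

698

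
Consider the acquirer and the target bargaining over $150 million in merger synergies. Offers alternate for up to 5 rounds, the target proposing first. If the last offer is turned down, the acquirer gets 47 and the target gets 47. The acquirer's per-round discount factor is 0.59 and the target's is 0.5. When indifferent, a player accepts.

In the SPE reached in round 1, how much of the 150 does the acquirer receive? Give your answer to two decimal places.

Solve by backward induction from round 5.
Round 5 (the target proposes): the acquirer gets 47 if talks fail, so the target offers 47 and keeps 103.
Round 4 (the acquirer proposes): the target can get 103 next round, worth 0.5 × 103 = 51.5 now; the acquirer offers that and keeps 98.5.
Round 3 (the target proposes): the acquirer can get 98.5 next round, worth 0.59 × 98.5 = 58.115 now; the target offers that and keeps 91.885.
Round 2 (the acquirer proposes): the target can get 91.885 next round, worth 0.5 × 91.885 = 45.9425 now. The acquirer offers 45.9425 and keeps 150 − 45.9425 = 104.0575.
Round 1 (the target proposes): the acquirer can get 104.0575 next round, worth 0.59 × 104.0575 = 61.393925 now. The target offers 61.393925 and keeps 150 − 61.393925 = 88.606075.

61.39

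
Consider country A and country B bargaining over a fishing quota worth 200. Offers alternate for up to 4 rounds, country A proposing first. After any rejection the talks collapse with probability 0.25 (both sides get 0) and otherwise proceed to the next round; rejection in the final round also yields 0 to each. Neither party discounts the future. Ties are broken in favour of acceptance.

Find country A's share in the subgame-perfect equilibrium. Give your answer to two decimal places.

78.13

Round 4 (country B proposes): rejection yields 0 for country A; country B offers 0 and keeps 200.
Round 3 (country A proposes): rejecting gives country B an expected 0.75 × 200 = 150. Country A offers 150 and keeps 200 − 150 = 50.
Round 2 (country B proposes): rejecting gives country A an expected 0.75 × 50 = 37.5. Country B offers 37.5 and keeps 200 − 37.5 = 162.5.
Round 1 (country A proposes): rejecting gives country B an expected 0.75 × 162.5 = 121.875; country A offers that and keeps 78.125.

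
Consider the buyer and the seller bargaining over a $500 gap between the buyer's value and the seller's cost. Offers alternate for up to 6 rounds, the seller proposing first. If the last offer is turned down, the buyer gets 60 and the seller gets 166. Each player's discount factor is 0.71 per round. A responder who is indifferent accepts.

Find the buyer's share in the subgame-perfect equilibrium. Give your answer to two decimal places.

215.11

By backward induction:
Round 6 (the buyer proposes): the seller gets 166 if talks fail, so the buyer offers 166 and keeps 334.
Round 5 (the seller proposes): the buyer can get 334 next round, worth 0.71 × 334 = 237.14 now; the seller offers that and keeps 262.86.
Round 4 (the buyer proposes): the seller can get 262.86 next round, worth 0.71 × 262.86 = 186.6306 now. The buyer offers 186.6306 and keeps 500 − 186.6306 = 313.3694.
Round 3 (the seller proposes): the buyer can get 313.3694 next round, worth 0.71 × 313.3694 = 222.492274 now; the seller offers that and keeps 277.507726.
Round 2 (the buyer proposes): the seller can get 277.507726 next round, worth 0.71 × 277.507726 = 197.03048546 now; the buyer offers that and keeps 302.96951454.
Round 1 (the seller proposes): the buyer can get 302.96951454 next round, worth 0.71 × 302.96951454 = 215.1083553234 now, so the seller offers 215.1083553234, keeping 284.8916446766.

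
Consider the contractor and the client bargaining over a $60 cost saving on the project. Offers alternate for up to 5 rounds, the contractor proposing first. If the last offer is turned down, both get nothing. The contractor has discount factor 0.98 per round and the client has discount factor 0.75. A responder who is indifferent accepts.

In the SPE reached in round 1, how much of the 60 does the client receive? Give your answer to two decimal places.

Round 5 (the contractor proposes): rejection yields 0 for the client; the contractor offers 0 and keeps 60.
Round 4 (the client proposes): the contractor can get 60 next round, worth 0.98 × 60 = 58.8 now, so the client offers 58.8, keeping 1.2.
Round 3 (the contractor proposes): the client can get 1.2 next round, worth 0.75 × 1.2 = 0.9 now; the contractor offers that and keeps 59.1.
Round 2 (the client proposes): the contractor can get 59.1 next round, worth 0.98 × 59.1 = 57.918 now. The client offers 57.918 and keeps 60 − 57.918 = 2.082.
Round 1 (the contractor proposes): the client can get 2.082 next round, worth 0.75 × 2.082 = 1.5615 now, so the contractor offers 1.5615, keeping 58.4385.

1.56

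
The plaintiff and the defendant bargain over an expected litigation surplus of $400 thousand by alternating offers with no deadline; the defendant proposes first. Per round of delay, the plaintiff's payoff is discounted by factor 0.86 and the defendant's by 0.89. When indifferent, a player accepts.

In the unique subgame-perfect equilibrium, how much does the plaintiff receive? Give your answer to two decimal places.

Let x be the defendant's share when the defendant proposes and y be the plaintiff's share when the plaintiff proposes.
The plaintiff accepts iff offered ≥ 0.86·y, so x = 400 − 0.86y. Symmetrically y = 400 − 0.89x.
Substituting: x = 400 − 0.86(400 − 0.89x), giving x(1 − 0.89·0.86) = 400(1 − 0.86).
So x = 400 × 0.14 / 0.2346 ≈ 238.7042, and the plaintiff receives 400 − x ≈ 161.2958.

161.30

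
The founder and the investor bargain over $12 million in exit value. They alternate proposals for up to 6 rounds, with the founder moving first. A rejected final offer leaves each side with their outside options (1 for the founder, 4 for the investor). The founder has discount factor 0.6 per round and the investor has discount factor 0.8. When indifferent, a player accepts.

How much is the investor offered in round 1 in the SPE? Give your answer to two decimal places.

7.71

Round 6 (the investor proposes): the founder gets 1 if talks fail, so the investor offers 1 and keeps 11.
Round 5 (the founder proposes): the investor can get 11 next round, worth 0.8 × 11 = 8.8 now, so the founder offers 8.8, keeping 3.2.
Round 4 (the investor proposes): the founder can get 3.2 next round, worth 0.6 × 3.2 = 1.92 now. The investor offers 1.92 and keeps 12 − 1.92 = 10.08.
Round 3 (the founder proposes): the investor can get 10.08 next round, worth 0.8 × 10.08 = 8.064 now; the founder offers that and keeps 3.936.
Round 2 (the investor proposes): the founder can get 3.936 next round, worth 0.6 × 3.936 = 2.3616 now; the investor offers that and keeps 9.6384.
Round 1 (the founder proposes): the investor can get 9.6384 next round, worth 0.8 × 9.6384 = 7.71072 now, so the founder offers 7.71072, keeping 4.28928.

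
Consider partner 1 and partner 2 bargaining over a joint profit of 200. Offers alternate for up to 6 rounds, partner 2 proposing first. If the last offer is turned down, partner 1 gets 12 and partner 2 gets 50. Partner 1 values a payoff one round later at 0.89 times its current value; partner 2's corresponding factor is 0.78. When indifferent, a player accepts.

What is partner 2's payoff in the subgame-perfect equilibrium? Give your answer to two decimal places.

Work backward from the last round.
Round 6 (partner 1 proposes): partner 2 gets 50 if talks fail, so partner 1 offers 50 and keeps 150.
Round 5 (partner 2 proposes): partner 1 can get 150 next round, worth 0.89 × 150 = 133.5 now, so partner 2 offers 133.5, keeping 66.5.
Round 4 (partner 1 proposes): partner 2 can get 66.5 next round, worth 0.78 × 66.5 = 51.87 now, so partner 1 offers 51.87, keeping 148.13.
Round 3 (partner 2 proposes): partner 1 can get 148.13 next round, worth 0.89 × 148.13 = 131.8357 now; partner 2 offers that and keeps 68.1643.
Round 2 (partner 1 proposes): partner 2 can get 68.1643 next round, worth 0.78 × 68.1643 = 53.168154 now; partner 1 offers that and keeps 146.831846.
Round 1 (partner 2 proposes): partner 1 can get 146.831846 next round, worth 0.89 × 146.831846 = 130.68034294 now, so partner 2 offers 130.68034294, keeping 69.31965706.

69.32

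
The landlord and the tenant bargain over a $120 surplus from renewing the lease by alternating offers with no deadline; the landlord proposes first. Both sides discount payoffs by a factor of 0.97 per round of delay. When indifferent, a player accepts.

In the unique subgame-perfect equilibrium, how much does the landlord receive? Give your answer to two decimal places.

In a stationary SPE each proposer offers the other exactly their discounted continuation value.
If the landlord keeps x when proposing and the tenant keeps y when proposing, then x = 120 − 0.97y and y = 120 − 0.97x.
Solving: x = 120(1 − 0.97) / (1 − 0.97·0.97) = 3.6 / 0.0591 ≈ 60.9137.
The tenant gets 120 − 60.9137 ≈ 59.0863.

60.91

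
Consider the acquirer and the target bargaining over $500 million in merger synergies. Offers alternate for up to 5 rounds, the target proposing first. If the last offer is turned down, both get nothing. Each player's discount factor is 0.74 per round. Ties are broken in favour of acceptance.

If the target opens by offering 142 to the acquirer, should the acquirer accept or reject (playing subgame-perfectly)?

Reject

Work out the acquirer's continuation value if the offer is rejected.
Round 5 (the target proposes): the acquirer will accept anything ≥ 0, so the target offers 0 and keeps 500.
Round 4 (the acquirer proposes): the target can get 500 next round, worth 0.74 × 500 = 370 now, so the acquirer offers 370, keeping 130.
Round 3 (the target proposes): the acquirer can get 130 next round, worth 0.74 × 130 = 96.2 now. The target offers 96.2 and keeps 500 − 96.2 = 403.8.
Round 2 (the acquirer proposes): the target can get 403.8 next round, worth 0.74 × 403.8 = 298.812 now. The acquirer offers 298.812 and keeps 500 − 298.812 = 201.188.
So by rejecting in round 1, the acquirer gets 201.188 next round, worth 0.74 × 201.188 = 148.87912 now.
Offer 142 < 148.87912, so the acquirer rejects.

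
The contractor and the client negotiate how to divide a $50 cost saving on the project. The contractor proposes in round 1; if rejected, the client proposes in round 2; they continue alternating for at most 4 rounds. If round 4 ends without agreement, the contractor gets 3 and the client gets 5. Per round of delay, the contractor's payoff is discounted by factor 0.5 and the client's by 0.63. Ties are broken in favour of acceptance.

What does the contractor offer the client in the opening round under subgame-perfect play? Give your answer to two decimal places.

25.08

Round 4 (the client proposes): the contractor gets 3 if talks fail, so the client offers 3 and keeps 47.
Round 3 (the contractor proposes): the client can get 47 next round, worth 0.63 × 47 = 29.61 now; the contractor offers that and keeps 20.39.
Round 2 (the client proposes): the contractor can get 20.39 next round, worth 0.5 × 20.39 = 10.195 now; the client offers that and keeps 39.805.
Round 1 (the contractor proposes): the client can get 39.805 next round, worth 0.63 × 39.805 = 25.07715 now; the contractor offers that and keeps 24.92285.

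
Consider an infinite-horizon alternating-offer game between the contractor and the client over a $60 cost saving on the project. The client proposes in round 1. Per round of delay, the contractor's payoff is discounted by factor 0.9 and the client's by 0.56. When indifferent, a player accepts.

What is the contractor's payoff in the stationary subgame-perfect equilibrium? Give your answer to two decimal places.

When the client proposes, the contractor accepts any offer worth at least 0.9 times what the contractor would get by proposing next round; and vice versa.
This gives x = 60 − 0.9y and y = 60 − 0.56x, where x and y are each side's share when it proposes.
Hence (1 − 0.9·0.56)x = 60(1 − 0.9), i.e. 0.496·x = 6.
x ≈ 12.0968; the contractor's share is 60 − x ≈ 47.9032.

47.90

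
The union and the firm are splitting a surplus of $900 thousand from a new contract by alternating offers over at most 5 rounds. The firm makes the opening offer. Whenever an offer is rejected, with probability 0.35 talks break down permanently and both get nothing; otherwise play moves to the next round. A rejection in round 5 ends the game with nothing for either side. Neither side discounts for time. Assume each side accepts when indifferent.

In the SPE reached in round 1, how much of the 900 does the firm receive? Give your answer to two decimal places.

Round 5 (the firm proposes): rejection yields 0 for the union; the firm offers 0 and keeps 900.
Round 4 (the union proposes): rejecting gives the firm an expected 0.65 × 900 = 585, so the union offers 585, keeping 315.
Round 3 (the firm proposes): rejecting gives the union an expected 0.65 × 315 = 204.75; the firm offers that and keeps 695.25.
Round 2 (the union proposes): rejecting gives the firm an expected 0.65 × 695.25 = 451.9125, so the union offers 451.9125, keeping 448.0875.
Round 1 (the firm proposes): rejecting gives the union an expected 0.65 × 448.0875 = 291.256875. The firm offers 291.256875 and keeps 900 − 291.256875 = 608.743125.

608.74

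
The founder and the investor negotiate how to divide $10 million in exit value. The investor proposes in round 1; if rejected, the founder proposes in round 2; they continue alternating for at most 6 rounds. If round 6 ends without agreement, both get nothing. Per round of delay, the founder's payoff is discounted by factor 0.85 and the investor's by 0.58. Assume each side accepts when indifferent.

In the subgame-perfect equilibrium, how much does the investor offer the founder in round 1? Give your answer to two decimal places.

Round 6 (the founder proposes): the investor will accept anything ≥ 0, so the founder offers 0 and keeps 10.
Round 5 (the investor proposes): the founder can get 10 next round, worth 0.85 × 10 = 8.5 now. The investor offers 8.5 and keeps 10 − 8.5 = 1.5.
Round 4 (the founder proposes): the investor can get 1.5 next round, worth 0.58 × 1.5 = 0.87 now. The founder offers 0.87 and keeps 10 − 0.87 = 9.13.
Round 3 (the investor proposes): the founder can get 9.13 next round, worth 0.85 × 9.13 = 7.7605 now; the investor offers that and keeps 2.2395.
Round 2 (the founder proposes): the investor can get 2.2395 next round, worth 0.58 × 2.2395 = 1.29891 now. The founder offers 1.29891 and keeps 10 − 1.29891 = 8.70109.
Round 1 (the investor proposes): the founder can get 8.70109 next round, worth 0.85 × 8.70109 = 7.3959265 now; the investor offers that and keeps 2.6040735.

7.40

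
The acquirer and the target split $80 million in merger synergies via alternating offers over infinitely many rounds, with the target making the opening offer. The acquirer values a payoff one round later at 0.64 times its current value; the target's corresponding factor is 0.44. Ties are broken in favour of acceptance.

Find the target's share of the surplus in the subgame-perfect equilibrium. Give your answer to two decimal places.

40.09

In a stationary SPE each proposer offers the other exactly their discounted continuation value.
If the target keeps x when proposing and the acquirer keeps y when proposing, then x = 80 − 0.64y and y = 80 − 0.44x.
Solving: x = 80(1 − 0.64) / (1 − 0.44·0.64) = 28.8 / 0.7184 ≈ 40.0891.
The acquirer gets 80 − 40.0891 ≈ 39.9109.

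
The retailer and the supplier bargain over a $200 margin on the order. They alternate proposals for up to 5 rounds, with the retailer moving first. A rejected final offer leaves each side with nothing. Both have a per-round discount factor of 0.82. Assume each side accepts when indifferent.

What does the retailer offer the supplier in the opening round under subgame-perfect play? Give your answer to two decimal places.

49.37

Round 5 (the retailer proposes): the supplier will accept anything ≥ 0, so the retailer offers 0 and keeps 200.
Round 4 (the supplier proposes): the retailer can get 200 next round, worth 0.82 × 200 = 164 now, so the supplier offers 164, keeping 36.
Round 3 (the retailer proposes): the supplier can get 36 next round, worth 0.82 × 36 = 29.52 now; the retailer offers that and keeps 170.48.
Round 2 (the supplier proposes): the retailer can get 170.48 next round, worth 0.82 × 170.48 = 139.7936 now; the supplier offers that and keeps 60.2064.
Round 1 (the retailer proposes): the supplier can get 60.2064 next round, worth 0.82 × 60.2064 = 49.369248 now. The retailer offers 49.369248 and keeps 200 − 49.369248 = 150.630752.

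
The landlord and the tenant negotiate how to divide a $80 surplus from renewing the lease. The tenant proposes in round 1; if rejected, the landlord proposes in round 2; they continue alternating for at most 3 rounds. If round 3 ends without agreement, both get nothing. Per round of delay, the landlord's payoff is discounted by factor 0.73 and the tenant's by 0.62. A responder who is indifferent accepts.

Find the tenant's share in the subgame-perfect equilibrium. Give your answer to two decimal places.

Round 3 (the tenant proposes): the landlord will accept anything ≥ 0, so the tenant offers 0 and keeps 80.
Round 2 (the landlord proposes): the tenant can get 80 next round, worth 0.62 × 80 = 49.6 now, so the landlord offers 49.6, keeping 30.4.
Round 1 (the tenant proposes): the landlord can get 30.4 next round, worth 0.73 × 30.4 = 22.192 now. The tenant offers 22.192 and keeps 80 − 22.192 = 57.808.

57.81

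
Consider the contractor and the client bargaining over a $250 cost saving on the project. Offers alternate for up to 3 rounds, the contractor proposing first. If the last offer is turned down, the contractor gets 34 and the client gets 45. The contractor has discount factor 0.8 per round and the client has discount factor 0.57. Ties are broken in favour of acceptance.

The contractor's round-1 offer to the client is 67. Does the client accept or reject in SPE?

Accept

Work out the client's continuation value if the offer is rejected.
Round 3 (the contractor proposes): the client gets 45 if talks fail, so the contractor offers 45 and keeps 205.
Round 2 (the client proposes): the contractor can get 205 next round, worth 0.8 × 205 = 164 now. The client offers 164 and keeps 250 − 164 = 86.
So by rejecting in round 1, the client gets 86 next round, worth 0.57 × 86 = 49.02 now.
Offer 67 ≥ 49.02, so the client accepts.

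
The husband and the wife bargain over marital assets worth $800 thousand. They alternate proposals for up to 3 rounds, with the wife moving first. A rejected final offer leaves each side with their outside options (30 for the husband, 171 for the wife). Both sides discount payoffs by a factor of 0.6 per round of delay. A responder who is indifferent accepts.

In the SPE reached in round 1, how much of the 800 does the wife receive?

Solve by backward induction from round 3.
Round 3 (the wife proposes): the husband gets 30 if talks fail, so the wife offers 30 and keeps 770.
Round 2 (the husband proposes): the wife can get 770 next round, worth 0.6 × 770 = 462 now. The husband offers 462 and keeps 800 − 462 = 338.
Round 1 (the wife proposes): the husband can get 338 next round, worth 0.6 × 338 = 202.8 now, so the wife offers 202.8, keeping 597.2.

597.2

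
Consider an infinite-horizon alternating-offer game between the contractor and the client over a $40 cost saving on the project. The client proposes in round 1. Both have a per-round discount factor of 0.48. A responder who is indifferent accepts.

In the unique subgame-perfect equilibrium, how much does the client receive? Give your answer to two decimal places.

27.03

In a stationary SPE each proposer offers the other exactly their discounted continuation value.
If the client keeps x when proposing and the contractor keeps y when proposing, then x = 40 − 0.48y and y = 40 − 0.48x.
Solving: x = 40(1 − 0.48) / (1 − 0.48·0.48) = 20.8 / 0.7696 ≈ 27.0270.
The contractor gets 40 − 27.0270 ≈ 12.9730.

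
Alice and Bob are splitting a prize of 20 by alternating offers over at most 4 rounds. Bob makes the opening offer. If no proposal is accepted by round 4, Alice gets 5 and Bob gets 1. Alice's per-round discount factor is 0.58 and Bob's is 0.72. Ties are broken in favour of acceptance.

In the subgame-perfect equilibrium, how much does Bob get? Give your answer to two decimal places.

12.15

Round 4 (Alice proposes): Bob gets 1 if talks fail, so Alice offers 1 and keeps 19.
Round 3 (Bob proposes): Alice can get 19 next round, worth 0.58 × 19 = 11.02 now, so Bob offers 11.02, keeping 8.98.
Round 2 (Alice proposes): Bob can get 8.98 next round, worth 0.72 × 8.98 = 6.4656 now; Alice offers that and keeps 13.5344.
Round 1 (Bob proposes): Alice can get 13.5344 next round, worth 0.58 × 13.5344 = 7.849952 now. Bob offers 7.849952 and keeps 20 − 7.849952 = 12.150048.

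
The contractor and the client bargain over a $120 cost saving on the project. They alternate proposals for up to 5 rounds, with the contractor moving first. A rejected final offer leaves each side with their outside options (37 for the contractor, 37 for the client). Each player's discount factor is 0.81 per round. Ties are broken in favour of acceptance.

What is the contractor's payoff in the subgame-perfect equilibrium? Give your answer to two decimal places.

73.49

Round 5 (the contractor proposes): the client gets 37 if talks fail, so the contractor offers 37 and keeps 83.
Round 4 (the client proposes): the contractor can get 83 next round, worth 0.81 × 83 = 67.23 now; the client offers that and keeps 52.77.
Round 3 (the contractor proposes): the client can get 52.77 next round, worth 0.81 × 52.77 = 42.7437 now; the contractor offers that and keeps 77.2563.
Round 2 (the client proposes): the contractor can get 77.2563 next round, worth 0.81 × 77.2563 = 62.577603 now. The client offers 62.577603 and keeps 120 − 62.577603 = 57.422397.
Round 1 (the contractor proposes): the client can get 57.422397 next round, worth 0.81 × 57.422397 = 46.51214157 now; the contractor offers that and keeps 73.48785843.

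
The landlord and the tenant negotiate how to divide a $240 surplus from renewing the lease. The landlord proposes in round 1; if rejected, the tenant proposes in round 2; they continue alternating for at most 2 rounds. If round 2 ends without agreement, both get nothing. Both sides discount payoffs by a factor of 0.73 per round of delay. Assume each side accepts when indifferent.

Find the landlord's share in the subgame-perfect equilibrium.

64.8

Round 2 (the tenant proposes): rejection yields 0 for the landlord; the tenant offers 0 and keeps 240.
Round 1 (the landlord proposes): the tenant can get 240 next round, worth 0.73 × 240 = 175.2 now. The landlord offers 175.2 and keeps 240 − 175.2 = 64.8.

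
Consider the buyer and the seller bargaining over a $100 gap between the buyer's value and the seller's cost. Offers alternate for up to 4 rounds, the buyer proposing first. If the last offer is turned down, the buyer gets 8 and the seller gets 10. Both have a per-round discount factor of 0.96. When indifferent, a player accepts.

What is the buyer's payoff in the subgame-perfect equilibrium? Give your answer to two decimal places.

14.76

Work backward from the last round.
Round 4 (the seller proposes): the buyer gets 8 if talks fail, so the seller offers 8 and keeps 92.
Round 3 (the buyer proposes): the seller can get 92 next round, worth 0.96 × 92 = 88.32 now. The buyer offers 88.32 and keeps 100 − 88.32 = 11.68.
Round 2 (the seller proposes): the buyer can get 11.68 next round, worth 0.96 × 11.68 = 11.2128 now. The seller offers 11.2128 and keeps 100 − 11.2128 = 88.7872.
Round 1 (the buyer proposes): the seller can get 88.7872 next round, worth 0.96 × 88.7872 = 85.235712 now. The buyer offers 85.235712 and keeps 100 − 85.235712 = 14.764288.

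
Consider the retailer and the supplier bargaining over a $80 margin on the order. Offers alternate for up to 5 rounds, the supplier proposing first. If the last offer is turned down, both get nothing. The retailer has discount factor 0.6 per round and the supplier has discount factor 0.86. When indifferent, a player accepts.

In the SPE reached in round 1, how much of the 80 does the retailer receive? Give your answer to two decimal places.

Round 5 (the supplier proposes): rejection yields 0 for the retailer; the supplier offers 0 and keeps 80.
Round 4 (the retailer proposes): the supplier can get 80 next round, worth 0.86 × 80 = 68.8 now. The retailer offers 68.8 and keeps 80 − 68.8 = 11.2.
Round 3 (the supplier proposes): the retailer can get 11.2 next round, worth 0.6 × 11.2 = 6.72 now; the supplier offers that and keeps 73.28.
Round 2 (the retailer proposes): the supplier can get 73.28 next round, worth 0.86 × 73.28 = 63.0208 now, so the retailer offers 63.0208, keeping 16.9792.
Round 1 (the supplier proposes): the retailer can get 16.9792 next round, worth 0.6 × 16.9792 = 10.18752 now; the supplier offers that and keeps 69.81248.

10.19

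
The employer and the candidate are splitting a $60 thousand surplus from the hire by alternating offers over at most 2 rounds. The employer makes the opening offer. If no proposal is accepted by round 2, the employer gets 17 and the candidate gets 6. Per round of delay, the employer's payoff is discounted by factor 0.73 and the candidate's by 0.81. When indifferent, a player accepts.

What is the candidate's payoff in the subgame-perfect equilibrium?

34.83

Round 2 (the candidate proposes): the employer gets 17 if talks fail, so the candidate offers 17 and keeps 43.
Round 1 (the employer proposes): the candidate can get 43 next round, worth 0.81 × 43 = 34.83 now; the employer offers that and keeps 25.17.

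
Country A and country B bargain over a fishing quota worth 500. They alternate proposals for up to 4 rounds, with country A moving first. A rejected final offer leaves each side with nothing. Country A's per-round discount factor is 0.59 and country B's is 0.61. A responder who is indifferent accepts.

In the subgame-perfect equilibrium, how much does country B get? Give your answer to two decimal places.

Solve by backward induction from round 4.
Round 4 (country B proposes): rejection yields 0 for country A; country B offers 0 and keeps 500.
Round 3 (country A proposes): country B can get 500 next round, worth 0.61 × 500 = 305 now. Country A offers 305 and keeps 500 − 305 = 195.
Round 2 (country B proposes): country A can get 195 next round, worth 0.59 × 195 = 115.05 now. Country B offers 115.05 and keeps 500 − 115.05 = 384.95.
Round 1 (country A proposes): country B can get 384.95 next round, worth 0.61 × 384.95 = 234.8195 now. Country A offers 234.8195 and keeps 500 − 234.8195 = 265.1805.

234.82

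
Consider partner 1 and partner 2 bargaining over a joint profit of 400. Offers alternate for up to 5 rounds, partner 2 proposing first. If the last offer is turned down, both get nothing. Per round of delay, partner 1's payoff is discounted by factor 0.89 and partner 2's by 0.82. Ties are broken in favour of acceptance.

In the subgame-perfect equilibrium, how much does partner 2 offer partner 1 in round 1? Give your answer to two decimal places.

Round 5 (partner 2 proposes): rejection yields 0 for partner 1; partner 2 offers 0 and keeps 400.
Round 4 (partner 1 proposes): partner 2 can get 400 next round, worth 0.82 × 400 = 328 now. Partner 1 offers 328 and keeps 400 − 328 = 72.
Round 3 (partner 2 proposes): partner 1 can get 72 next round, worth 0.89 × 72 = 64.08 now; partner 2 offers that and keeps 335.92.
Round 2 (partner 1 proposes): partner 2 can get 335.92 next round, worth 0.82 × 335.92 = 275.4544 now. Partner 1 offers 275.4544 and keeps 400 − 275.4544 = 124.5456.
Round 1 (partner 2 proposes): partner 1 can get 124.5456 next round, worth 0.89 × 124.5456 = 110.845584 now; partner 2 offers that and keeps 289.154416.

110.85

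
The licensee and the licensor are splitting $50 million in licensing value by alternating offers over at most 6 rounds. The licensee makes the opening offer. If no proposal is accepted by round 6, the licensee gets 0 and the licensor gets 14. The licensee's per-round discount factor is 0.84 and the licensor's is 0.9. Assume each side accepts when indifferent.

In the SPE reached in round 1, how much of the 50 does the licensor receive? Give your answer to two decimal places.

By backward induction:
Round 6 (the licensor proposes): rejection yields 0 for the licensee; the licensor offers 0 and keeps 50.
Round 5 (the licensee proposes): the licensor can get 50 next round, worth 0.9 × 50 = 45 now, so the licensee offers 45, keeping 5.
Round 4 (the licensor proposes): the licensee can get 5 next round, worth 0.84 × 5 = 4.2 now, so the licensor offers 4.2, keeping 45.8.
Round 3 (the licensee proposes): the licensor can get 45.8 next round, worth 0.9 × 45.8 = 41.22 now. The licensee offers 41.22 and keeps 50 − 41.22 = 8.78.
Round 2 (the licensor proposes): the licensee can get 8.78 next round, worth 0.84 × 8.78 = 7.3752 now, so the licensor offers 7.3752, keeping 42.6248.
Round 1 (the licensee proposes): the licensor can get 42.6248 next round, worth 0.9 × 42.6248 = 38.36232 now, so the licensee offers 38.36232, keeping 11.63768.

38.36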